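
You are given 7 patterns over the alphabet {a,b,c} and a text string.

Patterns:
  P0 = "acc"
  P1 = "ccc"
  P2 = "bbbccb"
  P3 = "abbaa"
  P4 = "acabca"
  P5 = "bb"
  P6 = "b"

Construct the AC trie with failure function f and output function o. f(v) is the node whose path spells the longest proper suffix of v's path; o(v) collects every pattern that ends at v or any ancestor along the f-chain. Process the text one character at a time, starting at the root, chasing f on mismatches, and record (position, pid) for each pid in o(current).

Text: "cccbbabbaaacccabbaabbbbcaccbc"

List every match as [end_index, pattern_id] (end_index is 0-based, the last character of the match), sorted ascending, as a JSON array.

Build automaton:
Trie (insert patterns):
  n0 'ε': a→1 b→7 c→4
  n1 'a': b→13 c→2
  n2 'ac': a→17 c→3
  n3 'acc': ·  [P0 ends]
  n4 'c': c→5
  n5 'cc': c→6
  n6 'ccc': ·  [P1 ends]
  n7 'b': b→8  [P6 ends]
  n8 'bb': b→9  [P5 ends]
  n9 'bbb': c→10
  n10 'bbbc': c→11
  n11 'bbbcc': b→12
  n12 'bbbccb': ·  [P2 ends]
  n13 'ab': b→14
  n14 'abb': a→15
  n15 'abba': a→16
  n16 'abbaa': ·  [P3 ends]
  n17 'aca': b→18
  n18 'acab': c→19
  n19 'acabc': a→20
  n20 'acabca': ·  [P4 ends]

Failure links (BFS by depth):
  fail(1) 'a': from fail(0)=0 chase 'a': 0 ⇒ 0;  out=∅∪out(0)=∅
  fail(4) 'c': from fail(0)=0 chase 'c': 0 ⇒ 0;  out=∅∪out(0)=∅
  fail(7) 'b': from fail(0)=0 chase 'b': 0 ⇒ 0;  out={6}∪out(0)={6}
  fail(2) 'ac': from fail(1)=0 chase 'c': 0 ⇒ 4;  out=∅∪out(4)=∅
  fail(5) 'cc': from fail(4)=0 chase 'c': 0 ⇒ 4;  out=∅∪out(4)=∅
  fail(8) 'bb': from fail(7)=0 chase 'b': 0 ⇒ 7;  out={5}∪out(7)={5,6}
  fail(13) 'ab': from fail(1)=0 chase 'b': 0 ⇒ 7;  out=∅∪out(7)={6}
  fail(3) 'acc': from fail(2)=4 chase 'c': 4 ⇒ 5;  out={0}∪out(5)={0}
  fail(6) 'ccc': from fail(5)=4 chase 'c': 4 ⇒ 5;  out={1}∪out(5)={1}
  fail(9) 'bbb': from fail(8)=7 chase 'b': 7 ⇒ 8;  out=∅∪out(8)={5,6}
  fail(14) 'abb': from fail(13)=7 chase 'b': 7 ⇒ 8;  out=∅∪out(8)={5,6}
  fail(17) 'aca': from fail(2)=4 chase 'a': 4→0 ⇒ 1;  out=∅∪out(1)=∅
  fail(10) 'bbbc': from fail(9)=8 chase 'c': 8→7→0 ⇒ 4;  out=∅∪out(4)=∅
  fail(15) 'abba': from fail(14)=8 chase 'a': 8→7→0 ⇒ 1;  out=∅∪out(1)=∅
  fail(18) 'acab': from fail(17)=1 chase 'b': 1 ⇒ 13;  out=∅∪out(13)={6}
  fail(11) 'bbbcc': from fail(10)=4 chase 'c': 4 ⇒ 5;  out=∅∪out(5)=∅
  fail(16) 'abbaa': from fail(15)=1 chase 'a': 1→0 ⇒ 1;  out={3}∪out(1)={3}
  fail(19) 'acabc': from fail(18)=13 chase 'c': 13→7→0 ⇒ 4;  out=∅∪out(4)=∅
  fail(12) 'bbbccb': from fail(11)=5 chase 'b': 5→4→0 ⇒ 7;  out={2}∪out(7)={2,6}
  fail(20) 'acabca': from fail(19)=4 chase 'a': 4→0 ⇒ 1;  out={4}∪out(1)={4}

Run:
[0] read 'c'  n0⇒n4
[1] read 'c'  n4⇒n5
[2] read 'c'  n5⇒n6  ** P1@[0:2]
[3] read 'b'  n6⇒n7 (via fail)  ** P6@[3:3]
[4] read 'b'  n7⇒n8  ** P5@[3:4],P6@[4:4]
[5] read 'a'  n8⇒n1 (via fail)
[6] read 'b'  n1⇒n13  ** P6@[6:6]
[7] read 'b'  n13⇒n14  ** P5@[6:7],P6@[7:7]
[8] read 'a'  n14⇒n15
[9] read 'a'  n15⇒n16  ** P3@[5:9]
[10] read 'a'  n16⇒n1 (via fail)
[11] read 'c'  n1⇒n2
[12] read 'c'  n2⇒n3  ** P0@[10:12]
[13] read 'c'  n3⇒n6 (via fail)  ** P1@[11:13]
[14] read 'a'  n6⇒n1 (via fail)
[15] read 'b'  n1⇒n13  ** P6@[15:15]
[16] read 'b'  n13⇒n14  ** P5@[15:16],P6@[16:16]
[17] read 'a'  n14⇒n15
[18] read 'a'  n15⇒n16  ** P3@[14:18]
[19] read 'b'  n16⇒n13 (via fail)  ** P6@[19:19]
[20] read 'b'  n13⇒n14  ** P5@[19:20],P6@[20:20]
[21] read 'b'  n14⇒n9 (via fail)  ** P5@[20:21],P6@[21:21]
[22] read 'b'  n9⇒n9 (via fail)  ** P5@[21:22],P6@[22:22]
[23] read 'c'  n9⇒n10
[24] read 'a'  n10⇒n1 (via fail)
[25] read 'c'  n1⇒n2
[26] read 'c'  n2⇒n3  ** P0@[24:26]
[27] read 'b'  n3⇒n7 (via fail)  ** P6@[27:27]
[28] read 'c'  n7⇒n4 (via fail)

Result: [[2,1],[3,6],[4,5],[4,6],[6,6],[7,5],[7,6],[9,3],[12,0],[13,1],[15,6],[16,5],[16,6],[18,3],[19,6],[20,5],[20,6],[21,5],[21,6],[22,5],[22,6],[26,0],[27,6]]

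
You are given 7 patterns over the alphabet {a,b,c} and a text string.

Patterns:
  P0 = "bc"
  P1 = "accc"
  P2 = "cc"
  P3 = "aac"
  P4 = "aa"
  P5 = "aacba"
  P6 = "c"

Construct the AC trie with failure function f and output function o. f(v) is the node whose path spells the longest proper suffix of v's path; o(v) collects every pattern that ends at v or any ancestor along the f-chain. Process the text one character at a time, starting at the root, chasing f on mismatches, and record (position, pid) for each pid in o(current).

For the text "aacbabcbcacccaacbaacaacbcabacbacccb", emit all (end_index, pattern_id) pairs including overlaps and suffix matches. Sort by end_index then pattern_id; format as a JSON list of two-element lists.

Build automaton:
Trie nodes:
  n0 'ε': a→3 b→1 c→7
  n1 'b': c→2
  n2 'bc': ·  [P0 ends]
  n3 'a': a→9 c→4
  n4 'ac': c→5
  n5 'acc': c→6
  n6 'accc': ·  [P1 ends]
  n7 'c': c→8  [P6 ends]
  n8 'cc': ·  [P2 ends]
  n9 'aa': c→10  [P4 ends]
  n10 'aac': b→11  [P3 ends]
  n11 'aacb': a→12
  n12 'aacba': ·  [P5 ends]

Failure links (BFS by depth):
  fail(1) 'b': from fail(0)=0 chase 'b': 0 ⇒ 0;  out=∅∪out(0)=∅
  fail(3) 'a': from fail(0)=0 chase 'a': 0 ⇒ 0;  out=∅∪out(0)=∅
  fail(7) 'c': from fail(0)=0 chase 'c': 0 ⇒ 0;  out={6}∪out(0)={6}
  fail(2) 'bc': from fail(1)=0 chase 'c': 0 ⇒ 7;  out={0}∪out(7)={0,6}
  fail(4) 'ac': from fail(3)=0 chase 'c': 0 ⇒ 7;  out=∅∪out(7)={6}
  fail(8) 'cc': from fail(7)=0 chase 'c': 0 ⇒ 7;  out={2}∪out(7)={2,6}
  fail(9) 'aa': from fail(3)=0 chase 'a': 0 ⇒ 3;  out={4}∪out(3)={4}
  fail(5) 'acc': from fail(4)=7 chase 'c': 7 ⇒ 8;  out=∅∪out(8)={2,6}
  fail(10) 'aac': from fail(9)=3 chase 'c': 3 ⇒ 4;  out={3}∪out(4)={3,6}
  fail(6) 'accc': from fail(5)=8 chase 'c': 8→7 ⇒ 8;  out={1}∪out(8)={1,2,6}
  fail(11) 'aacb': from fail(10)=4 chase 'b': 4→7→0 ⇒ 1;  out=∅∪out(1)=∅
  fail(12) 'aacba': from fail(11)=1 chase 'a': 1→0 ⇒ 3;  out={5}∪out(3)={5}

Scan:
pos 0 'a': at 3
pos 1 'a': at 9  ** P4@[0:1]
pos 2 'c': at 10  ** P3@[0:2],P6@[2:2]
pos 3 'b': at 11
pos 4 'a': at 12  ** P5@[0:4]
pos 5 'b': at 1 (via fail)
pos 6 'c': at 2  ** P0@[5:6],P6@[6:6]
pos 7 'b': at 1 (via fail)
pos 8 'c': at 2  ** P0@[7:8],P6@[8:8]
pos 9 'a': at 3 (via fail)
pos 10 'c': at 4  ** P6@[10:10]
pos 11 'c': at 5  ** P2@[10:11],P6@[11:11]
pos 12 'c': at 6  ** P1@[9:12],P2@[11:12],P6@[12:12]
pos 13 'a': at 3 (via fail)
pos 14 'a': at 9  ** P4@[13:14]
pos 15 'c': at 10  ** P3@[13:15],P6@[15:15]
pos 16 'b': at 11
pos 17 'a': at 12  ** P5@[13:17]
pos 18 'a': at 9 (via fail)  ** P4@[17:18]
pos 19 'c': at 10  ** P3@[17:19],P6@[19:19]
pos 20 'a': at 3 (via fail)
pos 21 'a': at 9  ** P4@[20:21]
pos 22 'c': at 10  ** P3@[20:22],P6@[22:22]
pos 23 'b': at 11
pos 24 'c': at 2 (via fail)  ** P0@[23:24],P6@[24:24]
pos 25 'a': at 3 (via fail)
pos 26 'b': at 1 (via fail)
pos 27 'a': at 3 (via fail)
pos 28 'c': at 4  ** P6@[28:28]
pos 29 'b': at 1 (via fail)
pos 30 'a': at 3 (via fail)
pos 31 'c': at 4  ** P6@[31:31]
pos 32 'c': at 5  ** P2@[31:32],P6@[32:32]
pos 33 'c': at 6  ** P1@[30:33],P2@[32:33],P6@[33:33]
pos 34 'b': at 1 (via fail)

Result: [[1,4],[2,3],[2,6],[4,5],[6,0],[6,6],[8,0],[8,6],[10,6],[11,2],[11,6],[12,1],[12,2],[12,6],[14,4],[15,3],[15,6],[17,5],[18,4],[19,3],[19,6],[21,4],[22,3],[22,6],[24,0],[24,6],[28,6],[31,6],[32,2],[32,6],[33,1],[33,2],[33,6]]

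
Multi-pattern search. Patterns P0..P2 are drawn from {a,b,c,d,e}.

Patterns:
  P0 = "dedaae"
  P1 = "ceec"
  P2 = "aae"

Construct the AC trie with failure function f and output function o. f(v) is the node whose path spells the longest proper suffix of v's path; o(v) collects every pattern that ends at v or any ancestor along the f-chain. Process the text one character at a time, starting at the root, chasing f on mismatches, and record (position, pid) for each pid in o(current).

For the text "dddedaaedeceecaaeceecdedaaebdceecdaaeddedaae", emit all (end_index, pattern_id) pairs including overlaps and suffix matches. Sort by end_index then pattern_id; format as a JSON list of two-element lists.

Construct AC machine:
Trie (insert patterns):
  0='ε' goto a→11 c→7 d→1
  1='d' goto e→2
  2='de' goto d→3
  3='ded' goto a→4
  4='deda' goto a→5
  5='dedaa' goto e→6
  6='dedaae' goto ·  ←P0
  7='c' goto e→8
  8='ce' goto e→9
  9='cee' goto c→10
  10='ceec' goto ·  ←P1
  11='a' goto a→12
  12='aa' goto e→13
  13='aae' goto ·  ←P2

BFS fail/out derivation:
  fail(1) 'd': from fail(0)=0 chase 'd': 0 ⇒ 0;  out=∅∪out(0)=∅
  fail(7) 'c': from fail(0)=0 chase 'c': 0 ⇒ 0;  out=∅∪out(0)=∅
  fail(11) 'a': from fail(0)=0 chase 'a': 0 ⇒ 0;  out=∅∪out(0)=∅
  fail(2) 'de': from fail(1)=0 chase 'e': 0 ⇒ 0;  out=∅∪out(0)=∅
  fail(8) 'ce': from fail(7)=0 chase 'e': 0 ⇒ 0;  out=∅∪out(0)=∅
  fail(12) 'aa': from fail(11)=0 chase 'a': 0 ⇒ 11;  out=∅∪out(11)=∅
  fail(3) 'ded': from fail(2)=0 chase 'd': 0 ⇒ 1;  out=∅∪out(1)=∅
  fail(9) 'cee': from fail(8)=0 chase 'e': 0 ⇒ 0;  out=∅∪out(0)=∅
  fail(13) 'aae': from fail(12)=11 chase 'e': 11→0 ⇒ 0;  out={2}∪out(0)={2}
  fail(4) 'deda': from fail(3)=1 chase 'a': 1→0 ⇒ 11;  out=∅∪out(11)=∅
  fail(10) 'ceec': from fail(9)=0 chase 'c': 0 ⇒ 7;  out={1}∪out(7)={1}
  fail(5) 'dedaa': from fail(4)=11 chase 'a': 11 ⇒ 12;  out=∅∪out(12)=∅
  fail(6) 'dedaae': from fail(5)=12 chase 'e': 12 ⇒ 13;  out={0}∪out(13)={0,2}

Text stream:
i=0 'd': node 0→1
i=1 'd': node 1→1 (fail-walked)
i=2 'd': node 1→1 (fail-walked)
i=3 'e': node 1→2
i=4 'd': node 2→3
i=5 'a': node 3→4
i=6 'a': node 4→5
i=7 'e': node 5→6  emit P0@[2:7],P2@[5:7]
i=8 'd': node 6→1 (fail-walked)
i=9 'e': node 1→2
i=10 'c': node 2→7 (fail-walked)
i=11 'e': node 7→8
i=12 'e': node 8→9
i=13 'c': node 9→10  emit P1@[10:13]
i=14 'a': node 10→11 (fail-walked)
i=15 'a': node 11→12
i=16 'e': node 12→13  emit P2@[14:16]
i=17 'c': node 13→7 (fail-walked)
i=18 'e': node 7→8
i=19 'e': node 8→9
i=20 'c': node 9→10  emit P1@[17:20]
i=21 'd': node 10→1 (fail-walked)
i=22 'e': node 1→2
i=23 'd': node 2→3
i=24 'a': node 3→4
i=25 'a': node 4→5
i=26 'e': node 5→6  emit P0@[21:26],P2@[24:26]
i=27 'b': node 6→0 (fail-walked)
i=28 'd': node 0→1
i=29 'c': node 1→7 (fail-walked)
i=30 'e': node 7→8
i=31 'e': node 8→9
i=32 'c': node 9→10  emit P1@[29:32]
i=33 'd': node 10→1 (fail-walked)
i=34 'a': node 1→11 (fail-walked)
i=35 'a': node 11→12
i=36 'e': node 12→13  emit P2@[34:36]
i=37 'd': node 13→1 (fail-walked)
i=38 'd': node 1→1 (fail-walked)
i=39 'e': node 1→2
i=40 'd': node 2→3
i=41 'a': node 3→4
i=42 'a': node 4→5
i=43 'e': node 5→6  emit P0@[38:43],P2@[41:43]

Matches: [[7,0],[7,2],[13,1],[16,2],[20,1],[26,0],[26,2],[32,1],[36,2],[43,0],[43,2]]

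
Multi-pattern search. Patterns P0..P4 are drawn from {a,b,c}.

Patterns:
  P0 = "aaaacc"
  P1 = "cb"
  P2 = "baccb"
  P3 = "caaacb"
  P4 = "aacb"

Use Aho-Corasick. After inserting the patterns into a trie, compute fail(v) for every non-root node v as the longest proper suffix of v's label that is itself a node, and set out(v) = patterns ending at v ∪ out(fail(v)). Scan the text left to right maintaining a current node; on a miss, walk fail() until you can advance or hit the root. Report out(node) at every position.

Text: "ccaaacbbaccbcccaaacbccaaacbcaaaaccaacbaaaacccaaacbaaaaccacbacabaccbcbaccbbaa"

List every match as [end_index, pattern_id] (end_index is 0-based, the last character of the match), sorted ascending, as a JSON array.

Build:
Trie (insert patterns):
  n0 'ε': a→1 b→9 c→7
  n1 'a': a→2
  n2 'aa': a→3 c→19
  n3 'aaa': a→4
  n4 'aaaa': c→5
  n5 'aaaac': c→6
  n6 'aaaacc': ·  [P0 ends]
  n7 'c': a→14 b→8
  n8 'cb': ·  [P1 ends]
  n9 'b': a→10
  n10 'ba': c→11
  n11 'bac': c→12
  n12 'bacc': b→13
  n13 'baccb': ·  [P2 ends]
  n14 'ca': a→15
  n15 'caa': a→16
  n16 'caaa': c→17
  n17 'caaac': b→18
  n18 'caaacb': ·  [P3 ends]
  n19 'aac': b→20
  n20 'aacb': ·  [P4 ends]

Failure links (BFS by depth):
  n1('a'): parent n0 fail=0; on 'a' 0 → fail=0;  out ∅∪∅=∅
  n7('c'): parent n0 fail=0; on 'c' 0 → fail=0;  out ∅∪∅=∅
  n9('b'): parent n0 fail=0; on 'b' 0 → fail=0;  out ∅∪∅=∅
  n2('aa'): parent n1 fail=0; on 'a' 0 → fail=1;  out ∅∪∅=∅
  n8('cb'): parent n7 fail=0; on 'b' 0 → fail=9;  out {1}∪∅={1}
  n10('ba'): parent n9 fail=0; on 'a' 0 → fail=1;  out ∅∪∅=∅
  n14('ca'): parent n7 fail=0; on 'a' 0 → fail=1;  out ∅∪∅=∅
  n3('aaa'): parent n2 fail=1; on 'a' 1 → fail=2;  out ∅∪∅=∅
  n11('bac'): parent n10 fail=1; on 'c' 1→0 → fail=7;  out ∅∪∅=∅
  n15('caa'): parent n14 fail=1; on 'a' 1 → fail=2;  out ∅∪∅=∅
  n19('aac'): parent n2 fail=1; on 'c' 1→0 → fail=7;  out ∅∪∅=∅
  n4('aaaa'): parent n3 fail=2; on 'a' 2 → fail=3;  out ∅∪∅=∅
  n12('bacc'): parent n11 fail=7; on 'c' 7→0 → fail=7;  out ∅∪∅=∅
  n16('caaa'): parent n15 fail=2; on 'a' 2 → fail=3;  out ∅∪∅=∅
  n20('aacb'): parent n19 fail=7; on 'b' 7 → fail=8;  out {4}∪{1}={1,4}
  n5('aaaac'): parent n4 fail=3; on 'c' 3→2 → fail=19;  out ∅∪∅=∅
  n13('baccb'): parent n12 fail=7; on 'b' 7 → fail=8;  out {2}∪{1}={1,2}
  n17('caaac'): parent n16 fail=3; on 'c' 3→2 → fail=19;  out ∅∪∅=∅
  n6('aaaacc'): parent n5 fail=19; on 'c' 19→7→0 → fail=7;  out {0}∪∅={0}
  n18('caaacb'): parent n17 fail=19; on 'b' 19 → fail=20;  out {3}∪{1,4}={1,3,4}

Text stream:
pos 0 'c': at 7
pos 1 'c': at 7 (via fail)
pos 2 'a': at 14
pos 3 'a': at 15
pos 4 'a': at 16
pos 5 'c': at 17
pos 6 'b': at 18  emit P1@[5:6],P3@[1:6],P4@[3:6]
pos 7 'b': at 9 (via fail)
pos 8 'a': at 10
pos 9 'c': at 11
pos 10 'c': at 12
pos 11 'b': at 13  emit P1@[10:11],P2@[7:11]
pos 12 'c': at 7 (via fail)
pos 13 'c': at 7 (via fail)
pos 14 'c': at 7 (via fail)
pos 15 'a': at 14
pos 16 'a': at 15
pos 17 'a': at 16
pos 18 'c': at 17
pos 19 'b': at 18  emit P1@[18:19],P3@[14:19],P4@[16:19]
pos 20 'c': at 7 (via fail)
pos 21 'c': at 7 (via fail)
pos 22 'a': at 14
pos 23 'a': at 15
pos 24 'a': at 16
pos 25 'c': at 17
pos 26 'b': at 18  emit P1@[25:26],P3@[21:26],P4@[23:26]
pos 27 'c': at 7 (via fail)
pos 28 'a': at 14
pos 29 'a': at 15
pos 30 'a': at 16
pos 31 'a': at 4 (via fail)
pos 32 'c': at 5
pos 33 'c': at 6  emit P0@[28:33]
pos 34 'a': at 14 (via fail)
pos 35 'a': at 15
pos 36 'c': at 19 (via fail)
pos 37 'b': at 20  emit P1@[36:37],P4@[34:37]
pos 38 'a': at 10 (via fail)
pos 39 'a': at 2 (via fail)
pos 40 'a': at 3
pos 41 'a': at 4
pos 42 'c': at 5
pos 43 'c': at 6  emit P0@[38:43]
pos 44 'c': at 7 (via fail)
pos 45 'a': at 14
pos 46 'a': at 15
pos 47 'a': at 16
pos 48 'c': at 17
pos 49 'b': at 18  emit P1@[48:49],P3@[44:49],P4@[46:49]
pos 50 'a': at 10 (via fail)
pos 51 'a': at 2 (via fail)
pos 52 'a': at 3
pos 53 'a': at 4
pos 54 'c': at 5
pos 55 'c': at 6  emit P0@[50:55]
pos 56 'a': at 14 (via fail)
pos 57 'c': at 7 (via fail)
pos 58 'b': at 8  emit P1@[57:58]
pos 59 'a': at 10 (via fail)
pos 60 'c': at 11
pos 61 'a': at 14 (via fail)
pos 62 'b': at 9 (via fail)
pos 63 'a': at 10
pos 64 'c': at 11
pos 65 'c': at 12
pos 66 'b': at 13  emit P1@[65:66],P2@[62:66]
pos 67 'c': at 7 (via fail)
pos 68 'b': at 8  emit P1@[67:68]
pos 69 'a': at 10 (via fail)
pos 70 'c': at 11
pos 71 'c': at 12
pos 72 'b': at 13  emit P1@[71:72],P2@[68:72]
pos 73 'b': at 9 (via fail)
pos 74 'a': at 10
pos 75 'a': at 2 (via fail)

All matches (sorted): [[6,1],[6,3],[6,4],[11,1],[11,2],[19,1],[19,3],[19,4],[26,1],[26,3],[26,4],[33,0],[37,1],[37,4],[43,0],[49,1],[49,3],[49,4],[55,0],[58,1],[66,1],[66,2],[68,1],[72,1],[72,2]]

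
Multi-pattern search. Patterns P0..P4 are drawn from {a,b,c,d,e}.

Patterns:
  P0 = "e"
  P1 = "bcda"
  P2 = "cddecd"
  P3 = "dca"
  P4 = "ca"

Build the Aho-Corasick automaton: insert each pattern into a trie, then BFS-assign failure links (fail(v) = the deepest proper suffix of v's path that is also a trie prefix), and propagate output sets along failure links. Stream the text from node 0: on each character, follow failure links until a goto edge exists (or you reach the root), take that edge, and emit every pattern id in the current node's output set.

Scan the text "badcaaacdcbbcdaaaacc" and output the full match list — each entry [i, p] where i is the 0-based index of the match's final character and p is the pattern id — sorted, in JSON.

Build automaton:
Trie nodes:
  0='ε' goto b→2 c→6 d→12 e→1
  1='e' goto ·  [P0 ends]
  2='b' goto c→3
  3='bc' goto d→4
  4='bcd' goto a→5
  5='bcda' goto ·  [P1 ends]
  6='c' goto a→15 d→7
  7='cd' goto d→8
  8='cdd' goto e→9
  9='cdde' goto c→10
  10='cddec' goto d→11
  11='cddecd' goto ·  [P2 ends]
  12='d' goto c→13
  13='dc' goto a→14
  14='dca' goto ·  [P3 ends]
  15='ca' goto ·  [P4 ends]

Failure links (BFS by depth):
  n1('e'): parent n0 fail=0; on 'e' 0 → fail=0;  out {0}∪∅={0}
  n2('b'): parent n0 fail=0; on 'b' 0 → fail=0;  out ∅∪∅=∅
  n6('c'): parent n0 fail=0; on 'c' 0 → fail=0;  out ∅∪∅=∅
  n12('d'): parent n0 fail=0; on 'd' 0 → fail=0;  out ∅∪∅=∅
  n3('bc'): parent n2 fail=0; on 'c' 0 → fail=6;  out ∅∪∅=∅
  n7('cd'): parent n6 fail=0; on 'd' 0 → fail=12;  out ∅∪∅=∅
  n13('dc'): parent n12 fail=0; on 'c' 0 → fail=6;  out ∅∪∅=∅
  n15('ca'): parent n6 fail=0; on 'a' 0 → fail=0;  out {4}∪∅={4}
  n4('bcd'): parent n3 fail=6; on 'd' 6 → fail=7;  out ∅∪∅=∅
  n8('cdd'): parent n7 fail=12; on 'd' 12→0 → fail=12;  out ∅∪∅=∅
  n14('dca'): parent n13 fail=6; on 'a' 6 → fail=15;  out {3}∪{4}={3,4}
  n5('bcda'): parent n4 fail=7; on 'a' 7→12→0 → fail=0;  out {1}∪∅={1}
  n9('cdde'): parent n8 fail=12; on 'e' 12→0 → fail=1;  out ∅∪{0}={0}
  n10('cddec'): parent n9 fail=1; on 'c' 1→0 → fail=6;  out ∅∪∅=∅
  n11('cddecd'): parent n10 fail=6; on 'd' 6 → fail=7;  out {2}∪∅={2}

Text stream:
[0] read 'b'  n0⇒n2
[1] read 'a'  n2⇒n0 (fail-walked)
[2] read 'd'  n0⇒n12
[3] read 'c'  n12⇒n13
[4] read 'a'  n13⇒n14  ** P3@[2:4],P4@[3:4]
[5] read 'a'  n14⇒n0 (fail-walked)
[6] read 'a'  n0⇒n0
[7] read 'c'  n0⇒n6
[8] read 'd'  n6⇒n7
[9] read 'c'  n7⇒n13 (fail-walked)
[10] read 'b'  n13⇒n2 (fail-walked)
[11] read 'b'  n2⇒n2 (fail-walked)
[12] read 'c'  n2⇒n3
[13] read 'd'  n3⇒n4
[14] read 'a'  n4⇒n5  ** P1@[11:14]
[15] read 'a'  n5⇒n0 (fail-walked)
[16] read 'a'  n0⇒n0
[17] read 'a'  n0⇒n0
[18] read 'c'  n0⇒n6
[19] read 'c'  n6⇒n6 (fail-walked)

All matches (sorted): [[4,3],[4,4],[14,1]]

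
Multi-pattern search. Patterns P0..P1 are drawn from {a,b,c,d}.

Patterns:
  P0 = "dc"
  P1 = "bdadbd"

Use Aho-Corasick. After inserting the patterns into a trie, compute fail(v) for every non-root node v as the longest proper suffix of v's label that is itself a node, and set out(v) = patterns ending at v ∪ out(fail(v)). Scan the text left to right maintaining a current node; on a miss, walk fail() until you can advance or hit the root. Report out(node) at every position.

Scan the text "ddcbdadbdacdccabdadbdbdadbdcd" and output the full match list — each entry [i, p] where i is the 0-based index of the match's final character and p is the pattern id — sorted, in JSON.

Build automaton:
Trie (insert patterns):
  0='ε' goto b→3 d→1
  1='d' goto c→2
  2='dc' goto ·  ←P0
  3='b' goto d→4
  4='bd' goto a→5
  5='bda' goto d→6
  6='bdad' goto b→7
  7='bdadb' goto d→8
  8='bdadbd' goto ·  ←P1

BFS fail/out derivation:
  fail(1) 'd': from fail(0)=0 chase 'd': 0 ⇒ 0;  out=∅∪out(0)=∅
  fail(3) 'b': from fail(0)=0 chase 'b': 0 ⇒ 0;  out=∅∪out(0)=∅
  fail(2) 'dc': from fail(1)=0 chase 'c': 0 ⇒ 0;  out={0}∪out(0)={0}
  fail(4) 'bd': from fail(3)=0 chase 'd': 0 ⇒ 1;  out=∅∪out(1)=∅
  fail(5) 'bda': from fail(4)=1 chase 'a': 1→0 ⇒ 0;  out=∅∪out(0)=∅
  fail(6) 'bdad': from fail(5)=0 chase 'd': 0 ⇒ 1;  out=∅∪out(1)=∅
  fail(7) 'bdadb': from fail(6)=1 chase 'b': 1→0 ⇒ 3;  out=∅∪out(3)=∅
  fail(8) 'bdadbd': from fail(7)=3 chase 'd': 3 ⇒ 4;  out={1}∪out(4)={1}

Text stream:
i=0 'd': node 0→1
i=1 'd': node 1→1 (fail-walked)
i=2 'c': node 1→2  ** P0@[1:2]
i=3 'b': node 2→3 (fail-walked)
i=4 'd': node 3→4
i=5 'a': node 4→5
i=6 'd': node 5→6
i=7 'b': node 6→7
i=8 'd': node 7→8  ** P1@[3:8]
i=9 'a': node 8→5 (fail-walked)
i=10 'c': node 5→0 (fail-walked)
i=11 'd': node 0→1
i=12 'c': node 1→2  ** P0@[11:12]
i=13 'c': node 2→0 (fail-walked)
i=14 'a': node 0→0
i=15 'b': node 0→3
i=16 'd': node 3→4
i=17 'a': node 4→5
i=18 'd': node 5→6
i=19 'b': node 6→7
i=20 'd': node 7→8  ** P1@[15:20]
i=21 'b': node 8→3 (fail-walked)
i=22 'd': node 3→4
i=23 'a': node 4→5
i=24 'd': node 5→6
i=25 'b': node 6→7
i=26 'd': node 7→8  ** P1@[21:26]
i=27 'c': node 8→2 (fail-walked)  ** P0@[26:27]
i=28 'd': node 2→1 (fail-walked)

Matches: [[2,0],[8,1],[12,0],[20,1],[26,1],[27,0]]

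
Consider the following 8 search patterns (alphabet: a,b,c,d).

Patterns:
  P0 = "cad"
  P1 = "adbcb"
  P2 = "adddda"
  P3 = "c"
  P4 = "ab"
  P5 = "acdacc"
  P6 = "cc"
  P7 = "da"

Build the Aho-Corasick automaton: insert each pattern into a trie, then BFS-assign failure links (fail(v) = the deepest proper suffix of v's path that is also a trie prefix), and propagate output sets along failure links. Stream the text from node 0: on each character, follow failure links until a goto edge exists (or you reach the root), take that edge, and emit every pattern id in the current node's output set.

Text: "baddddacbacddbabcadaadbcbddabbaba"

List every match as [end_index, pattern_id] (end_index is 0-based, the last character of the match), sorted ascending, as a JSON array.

Build automaton:
Trie (insert patterns):
  n0 'ε': a→4 c→1 d→20
  n1 'c': a→2 c→19  [P3 ends]
  n2 'ca': d→3
  n3 'cad': ·  [P0 ends]
  n4 'a': b→13 c→14 d→5
  n5 'ad': b→6 d→9
  n6 'adb': c→7
  n7 'adbc': b→8
  n8 'adbcb': ·  [P1 ends]
  n9 'add': d→10
  n10 'addd': d→11
  n11 'adddd': a→12
  n12 'adddda': ·  [P2 ends]
  n13 'ab': ·  [P4 ends]
  n14 'ac': d→15
  n15 'acd': a→16
  n16 'acda': c→17
  n17 'acdac': c→18
  n18 'acdacc': ·  [P5 ends]
  n19 'cc': ·  [P6 ends]
  n20 'd': a→21
  n21 'da': ·  [P7 ends]

Failure links (BFS by depth):
  n1('c'): parent n0 fail=0; on 'c' 0 → fail=0;  out {3}∪∅={3}
  n4('a'): parent n0 fail=0; on 'a' 0 → fail=0;  out ∅∪∅=∅
  n20('d'): parent n0 fail=0; on 'd' 0 → fail=0;  out ∅∪∅=∅
  n2('ca'): parent n1 fail=0; on 'a' 0 → fail=4;  out ∅∪∅=∅
  n5('ad'): parent n4 fail=0; on 'd' 0 → fail=20;  out ∅∪∅=∅
  n13('ab'): parent n4 fail=0; on 'b' 0 → fail=0;  out {4}∪∅={4}
  n14('ac'): parent n4 fail=0; on 'c' 0 → fail=1;  out ∅∪{3}={3}
  n19('cc'): parent n1 fail=0; on 'c' 0 → fail=1;  out {6}∪{3}={3,6}
  n21('da'): parent n20 fail=0; on 'a' 0 → fail=4;  out {7}∪∅={7}
  n3('cad'): parent n2 fail=4; on 'd' 4 → fail=5;  out {0}∪∅={0}
  n6('adb'): parent n5 fail=20; on 'b' 20→0 → fail=0;  out ∅∪∅=∅
  n9('add'): parent n5 fail=20; on 'd' 20→0 → fail=20;  out ∅∪∅=∅
  n15('acd'): parent n14 fail=1; on 'd' 1→0 → fail=20;  out ∅∪∅=∅
  n7('adbc'): parent n6 fail=0; on 'c' 0 → fail=1;  out ∅∪{3}={3}
  n10('addd'): parent n9 fail=20; on 'd' 20→0 → fail=20;  out ∅∪∅=∅
  n16('acda'): parent n15 fail=20; on 'a' 20 → fail=21;  out ∅∪{7}={7}
  n8('adbcb'): parent n7 fail=1; on 'b' 1→0 → fail=0;  out {1}∪∅={1}
  n11('adddd'): parent n10 fail=20; on 'd' 20→0 → fail=20;  out ∅∪∅=∅
  n17('acdac'): parent n16 fail=21; on 'c' 21→4 → fail=14;  out ∅∪{3}={3}
  n12('adddda'): parent n11 fail=20; on 'a' 20 → fail=21;  out {2}∪{7}={2,7}
  n18('acdacc'): parent n17 fail=14; on 'c' 14→1 → fail=19;  out {5}∪{3,6}={3,5,6}

Text stream:
i=0 'b': node 0→0
i=1 'a': node 0→4
i=2 'd': node 4→5
i=3 'd': node 5→9
i=4 'd': node 9→10
i=5 'd': node 10→11
i=6 'a': node 11→12  ** P2@[1:6],P7@[5:6]
i=7 'c': node 12→14 ·f  ** P3@[7:7]
i=8 'b': node 14→0 ·f
i=9 'a': node 0→4
i=10 'c': node 4→14  ** P3@[10:10]
i=11 'd': node 14→15
i=12 'd': node 15→20 ·f
i=13 'b': node 20→0 ·f
i=14 'a': node 0→4
i=15 'b': node 4→13  ** P4@[14:15]
i=16 'c': node 13→1 ·f  ** P3@[16:16]
i=17 'a': node 1→2
i=18 'd': node 2→3  ** P0@[16:18]
i=19 'a': node 3→21 ·f  ** P7@[18:19]
i=20 'a': node 21→4 ·f
i=21 'd': node 4→5
i=22 'b': node 5→6
i=23 'c': node 6→7  ** P3@[23:23]
i=24 'b': node 7→8  ** P1@[20:24]
i=25 'd': node 8→20 ·f
i=26 'd': node 20→20 ·f
i=27 'a': node 20→21  ** P7@[26:27]
i=28 'b': node 21→13 ·f  ** P4@[27:28]
i=29 'b': node 13→0 ·f
i=30 'a': node 0→4
i=31 'b': node 4→13  ** P4@[30:31]
i=32 'a': node 13→4 ·f

All matches (sorted): [[6,2],[6,7],[7,3],[10,3],[15,4],[16,3],[18,0],[19,7],[23,3],[24,1],[27,7],[28,4],[31,4]]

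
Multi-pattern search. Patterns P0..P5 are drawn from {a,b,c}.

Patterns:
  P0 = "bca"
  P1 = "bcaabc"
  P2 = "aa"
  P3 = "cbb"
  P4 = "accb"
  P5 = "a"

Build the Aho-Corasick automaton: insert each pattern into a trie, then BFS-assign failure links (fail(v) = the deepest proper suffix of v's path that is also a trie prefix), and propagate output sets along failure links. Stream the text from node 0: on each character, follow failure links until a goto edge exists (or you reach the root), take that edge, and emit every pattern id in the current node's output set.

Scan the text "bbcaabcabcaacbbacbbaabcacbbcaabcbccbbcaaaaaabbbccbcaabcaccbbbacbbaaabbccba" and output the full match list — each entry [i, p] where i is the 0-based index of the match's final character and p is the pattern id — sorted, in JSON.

Build:
Trie (insert patterns):
  0='ε' goto a→7 b→1 c→9
  1='b' goto c→2
  2='bc' goto a→3
  3='bca' goto a→4  [P0 ends]
  4='bcaa' goto b→5
  5='bcaab' goto c→6
  6='bcaabc' goto ·  [P1 ends]
  7='a' goto a→8 c→12  [P5 ends]
  8='aa' goto ·  [P2 ends]
  9='c' goto b→10
  10='cb' goto b→11
  11='cbb' goto ·  [P3 ends]
  12='ac' goto c→13
  13='acc' goto b→14
  14='accb' goto ·  [P4 ends]

BFS fail/out derivation:
  fail(1) 'b': from fail(0)=0 chase 'b': 0 ⇒ 0;  out=∅∪out(0)=∅
  fail(7) 'a': from fail(0)=0 chase 'a': 0 ⇒ 0;  out={5}∪out(0)={5}
  fail(9) 'c': from fail(0)=0 chase 'c': 0 ⇒ 0;  out=∅∪out(0)=∅
  fail(2) 'bc': from fail(1)=0 chase 'c': 0 ⇒ 9;  out=∅∪out(9)=∅
  fail(8) 'aa': from fail(7)=0 chase 'a': 0 ⇒ 7;  out={2}∪out(7)={2,5}
  fail(10) 'cb': from fail(9)=0 chase 'b': 0 ⇒ 1;  out=∅∪out(1)=∅
  fail(12) 'ac': from fail(7)=0 chase 'c': 0 ⇒ 9;  out=∅∪out(9)=∅
  fail(3) 'bca': from fail(2)=9 chase 'a': 9→0 ⇒ 7;  out={0}∪out(7)={0,5}
  fail(11) 'cbb': from fail(10)=1 chase 'b': 1→0 ⇒ 1;  out={3}∪out(1)={3}
  fail(13) 'acc': from fail(12)=9 chase 'c': 9→0 ⇒ 9;  out=∅∪out(9)=∅
  fail(4) 'bcaa': from fail(3)=7 chase 'a': 7 ⇒ 8;  out=∅∪out(8)={2,5}
  fail(14) 'accb': from fail(13)=9 chase 'b': 9 ⇒ 10;  out={4}∪out(10)={4}
  fail(5) 'bcaab': from fail(4)=8 chase 'b': 8→7→0 ⇒ 1;  out=∅∪out(1)=∅
  fail(6) 'bcaabc': from fail(5)=1 chase 'c': 1 ⇒ 2;  out={1}∪out(2)={1}

Run:
[0] read 'b'  n0⇒n1
[1] read 'b'  n1⇒n1 (via fail)
[2] read 'c'  n1⇒n2
[3] read 'a'  n2⇒n3  ** P0@[1:3],P5@[3:3]
[4] read 'a'  n3⇒n4  ** P2@[3:4],P5@[4:4]
[5] read 'b'  n4⇒n5
[6] read 'c'  n5⇒n6  ** P1@[1:6]
[7] read 'a'  n6⇒n3 (via fail)  ** P0@[5:7],P5@[7:7]
[8] read 'b'  n3⇒n1 (via fail)
[9] read 'c'  n1⇒n2
[10] read 'a'  n2⇒n3  ** P0@[8:10],P5@[10:10]
[11] read 'a'  n3⇒n4  ** P2@[10:11],P5@[11:11]
[12] read 'c'  n4⇒n12 (via fail)
[13] read 'b'  n12⇒n10 (via fail)
[14] read 'b'  n10⇒n11  ** P3@[12:14]
[15] read 'a'  n11⇒n7 (via fail)  ** P5@[15:15]
[16] read 'c'  n7⇒n12
[17] read 'b'  n12⇒n10 (via fail)
[18] read 'b'  n10⇒n11  ** P3@[16:18]
[19] read 'a'  n11⇒n7 (via fail)  ** P5@[19:19]
[20] read 'a'  n7⇒n8  ** P2@[19:20],P5@[20:20]
[21] read 'b'  n8⇒n1 (via fail)
[22] read 'c'  n1⇒n2
[23] read 'a'  n2⇒n3  ** P0@[21:23],P5@[23:23]
[24] read 'c'  n3⇒n12 (via fail)
[25] read 'b'  n12⇒n10 (via fail)
[26] read 'b'  n10⇒n11  ** P3@[24:26]
[27] read 'c'  n11⇒n2 (via fail)
[28] read 'a'  n2⇒n3  ** P0@[26:28],P5@[28:28]
[29] read 'a'  n3⇒n4  ** P2@[28:29],P5@[29:29]
[30] read 'b'  n4⇒n5
[31] read 'c'  n5⇒n6  ** P1@[26:31]
[32] read 'b'  n6⇒n10 (via fail)
[33] read 'c'  n10⇒n2 (via fail)
[34] read 'c'  n2⇒n9 (via fail)
[35] read 'b'  n9⇒n10
[36] read 'b'  n10⇒n11  ** P3@[34:36]
[37] read 'c'  n11⇒n2 (via fail)
[38] read 'a'  n2⇒n3  ** P0@[36:38],P5@[38:38]
[39] read 'a'  n3⇒n4  ** P2@[38:39],P5@[39:39]
[40] read 'a'  n4⇒n8 (via fail)  ** P2@[39:40],P5@[40:40]
[41] read 'a'  n8⇒n8 (via fail)  ** P2@[40:41],P5@[41:41]
[42] read 'a'  n8⇒n8 (via fail)  ** P2@[41:42],P5@[42:42]
[43] read 'a'  n8⇒n8 (via fail)  ** P2@[42:43],P5@[43:43]
[44] read 'b'  n8⇒n1 (via fail)
[45] read 'b'  n1⇒n1 (via fail)
[46] read 'b'  n1⇒n1 (via fail)
[47] read 'c'  n1⇒n2
[48] read 'c'  n2⇒n9 (via fail)
[49] read 'b'  n9⇒n10
[50] read 'c'  n10⇒n2 (via fail)
[51] read 'a'  n2⇒n3  ** P0@[49:51],P5@[51:51]
[52] read 'a'  n3⇒n4  ** P2@[51:52],P5@[52:52]
[53] read 'b'  n4⇒n5
[54] read 'c'  n5⇒n6  ** P1@[49:54]
[55] read 'a'  n6⇒n3 (via fail)  ** P0@[53:55],P5@[55:55]
[56] read 'c'  n3⇒n12 (via fail)
[57] read 'c'  n12⇒n13
[58] read 'b'  n13⇒n14  ** P4@[55:58]
[59] read 'b'  n14⇒n11 (via fail)  ** P3@[57:59]
[60] read 'b'  n11⇒n1 (via fail)
[61] read 'a'  n1⇒n7 (via fail)  ** P5@[61:61]
[62] read 'c'  n7⇒n12
[63] read 'b'  n12⇒n10 (via fail)
[64] read 'b'  n10⇒n11  ** P3@[62:64]
[65] read 'a'  n11⇒n7 (via fail)  ** P5@[65:65]
[66] read 'a'  n7⇒n8  ** P2@[65:66],P5@[66:66]
[67] read 'a'  n8⇒n8 (via fail)  ** P2@[66:67],P5@[67:67]
[68] read 'b'  n8⇒n1 (via fail)
[69] read 'b'  n1⇒n1 (via fail)
[70] read 'c'  n1⇒n2
[71] read 'c'  n2⇒n9 (via fail)
[72] read 'b'  n9⇒n10
[73] read 'a'  n10⇒n7 (via fail)  ** P5@[73:73]

All matches (sorted): [[3,0],[3,5],[4,2],[4,5],[6,1],[7,0],[7,5],[10,0],[10,5],[11,2],[11,5],[14,3],[15,5],[18,3],[19,5],[20,2],[20,5],[23,0],[23,5],[26,3],[28,0],[28,5],[29,2],[29,5],[31,1],[36,3],[38,0],[38,5],[39,2],[39,5],[40,2],[40,5],[41,2],[41,5],[42,2],[42,5],[43,2],[43,5],[51,0],[51,5],[52,2],[52,5],[54,1],[55,0],[55,5],[58,4],[59,3],[61,5],[64,3],[65,5],[66,2],[66,5],[67,2],[67,5],[73,5]]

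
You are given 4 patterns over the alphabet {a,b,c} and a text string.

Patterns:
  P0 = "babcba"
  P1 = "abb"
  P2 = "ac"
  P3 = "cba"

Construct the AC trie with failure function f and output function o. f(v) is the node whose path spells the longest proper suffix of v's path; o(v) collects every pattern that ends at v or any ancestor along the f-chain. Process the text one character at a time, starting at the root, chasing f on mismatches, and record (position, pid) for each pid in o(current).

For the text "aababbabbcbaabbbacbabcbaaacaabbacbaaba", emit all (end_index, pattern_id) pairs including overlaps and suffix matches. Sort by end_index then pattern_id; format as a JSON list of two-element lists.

Build:
Trie (insert patterns):
  n0 'ε': a→7 b→1 c→11
  n1 'b': a→2
  n2 'ba': b→3
  n3 'bab': c→4
  n4 'babc': b→5
  n5 'babcb': a→6
  n6 'babcba': ·  ←P0
  n7 'a': b→8 c→10
  n8 'ab': b→9
  n9 'abb': ·  ←P1
  n10 'ac': ·  ←P2
  n11 'c': b→12
  n12 'cb': a→13
  n13 'cba': ·  ←P3

BFS fail/out derivation:
  n1('b'): parent n0 fail=0; on 'b' 0 → fail=0;  out ∅∪∅=∅
  n7('a'): parent n0 fail=0; on 'a' 0 → fail=0;  out ∅∪∅=∅
  n11('c'): parent n0 fail=0; on 'c' 0 → fail=0;  out ∅∪∅=∅
  n2('ba'): parent n1 fail=0; on 'a' 0 → fail=7;  out ∅∪∅=∅
  n8('ab'): parent n7 fail=0; on 'b' 0 → fail=1;  out ∅∪∅=∅
  n10('ac'): parent n7 fail=0; on 'c' 0 → fail=11;  out {2}∪∅={2}
  n12('cb'): parent n11 fail=0; on 'b' 0 → fail=1;  out ∅∪∅=∅
  n3('bab'): parent n2 fail=7; on 'b' 7 → fail=8;  out ∅∪∅=∅
  n9('abb'): parent n8 fail=1; on 'b' 1→0 → fail=1;  out {1}∪∅={1}
  n13('cba'): parent n12 fail=1; on 'a' 1 → fail=2;  out {3}∪∅={3}
  n4('babc'): parent n3 fail=8; on 'c' 8→1→0 → fail=11;  out ∅∪∅=∅
  n5('babcb'): parent n4 fail=11; on 'b' 11 → fail=12;  out ∅∪∅=∅
  n6('babcba'): parent n5 fail=12; on 'a' 12 → fail=13;  out {0}∪{3}={0,3}

Run:
i=0 'a': node 0→7
i=1 'a': node 7→7 (via fail)
i=2 'b': node 7→8
i=3 'a': node 8→2 (via fail)
i=4 'b': node 2→3
i=5 'b': node 3→9 (via fail)  ** P1@[3:5]
i=6 'a': node 9→2 (via fail)
i=7 'b': node 2→3
i=8 'b': node 3→9 (via fail)  ** P1@[6:8]
i=9 'c': node 9→11 (via fail)
i=10 'b': node 11→12
i=11 'a': node 12→13  ** P3@[9:11]
i=12 'a': node 13→7 (via fail)
i=13 'b': node 7→8
i=14 'b': node 8→9  ** P1@[12:14]
i=15 'b': node 9→1 (via fail)
i=16 'a': node 1→2
i=17 'c': node 2→10 (via fail)  ** P2@[16:17]
i=18 'b': node 10→12 (via fail)
i=19 'a': node 12→13  ** P3@[17:19]
i=20 'b': node 13→3 (via fail)
i=21 'c': node 3→4
i=22 'b': node 4→5
i=23 'a': node 5→6  ** P0@[18:23],P3@[21:23]
i=24 'a': node 6→7 (via fail)
i=25 'a': node 7→7 (via fail)
i=26 'c': node 7→10  ** P2@[25:26]
i=27 'a': node 10→7 (via fail)
i=28 'a': node 7→7 (via fail)
i=29 'b': node 7→8
i=30 'b': node 8→9  ** P1@[28:30]
i=31 'a': node 9→2 (via fail)
i=32 'c': node 2→10 (via fail)  ** P2@[31:32]
i=33 'b': node 10→12 (via fail)
i=34 'a': node 12→13  ** P3@[32:34]
i=35 'a': node 13→7 (via fail)
i=36 'b': node 7→8
i=37 'a': node 8→2 (via fail)

All matches (sorted): [[5,1],[8,1],[11,3],[14,1],[17,2],[19,3],[23,0],[23,3],[26,2],[30,1],[32,2],[34,3]]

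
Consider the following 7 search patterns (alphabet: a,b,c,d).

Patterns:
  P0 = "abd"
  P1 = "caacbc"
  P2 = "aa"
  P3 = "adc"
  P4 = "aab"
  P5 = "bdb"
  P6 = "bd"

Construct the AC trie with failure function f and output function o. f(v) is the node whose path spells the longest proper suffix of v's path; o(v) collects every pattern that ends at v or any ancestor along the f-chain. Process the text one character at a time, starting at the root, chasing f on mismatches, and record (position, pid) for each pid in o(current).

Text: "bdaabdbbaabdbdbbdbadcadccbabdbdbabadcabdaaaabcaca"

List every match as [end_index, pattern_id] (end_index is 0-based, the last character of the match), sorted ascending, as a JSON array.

Build automaton:
Trie (insert patterns):
  n0 'ε': a→1 b→14 c→4
  n1 'a': a→10 b→2 d→11
  n2 'ab': d→3
  n3 'abd': ·  ←P0
  n4 'c': a→5
  n5 'ca': a→6
  n6 'caa': c→7
  n7 'caac': b→8
  n8 'caacb': c→9
  n9 'caacbc': ·  ←P1
  n10 'aa': b→13  ←P2
  n11 'ad': c→12
  n12 'adc': ·  ←P3
  n13 'aab': ·  ←P4
  n14 'b': d→15
  n15 'bd': b→16  ←P6
  n16 'bdb': ·  ←P5

BFS fail/out derivation:
  n1('a'): parent n0 fail=0; on 'a' 0 → fail=0;  out ∅∪∅=∅
  n4('c'): parent n0 fail=0; on 'c' 0 → fail=0;  out ∅∪∅=∅
  n14('b'): parent n0 fail=0; on 'b' 0 → fail=0;  out ∅∪∅=∅
  n2('ab'): parent n1 fail=0; on 'b' 0 → fail=14;  out ∅∪∅=∅
  n5('ca'): parent n4 fail=0; on 'a' 0 → fail=1;  out ∅∪∅=∅
  n10('aa'): parent n1 fail=0; on 'a' 0 → fail=1;  out {2}∪∅={2}
  n11('ad'): parent n1 fail=0; on 'd' 0 → fail=0;  out ∅∪∅=∅
  n15('bd'): parent n14 fail=0; on 'd' 0 → fail=0;  out {6}∪∅={6}
  n3('abd'): parent n2 fail=14; on 'd' 14 → fail=15;  out {0}∪{6}={0,6}
  n6('caa'): parent n5 fail=1; on 'a' 1 → fail=10;  out ∅∪{2}={2}
  n12('adc'): parent n11 fail=0; on 'c' 0 → fail=4;  out {3}∪∅={3}
  n13('aab'): parent n10 fail=1; on 'b' 1 → fail=2;  out {4}∪∅={4}
  n16('bdb'): parent n15 fail=0; on 'b' 0 → fail=14;  out {5}∪∅={5}
  n7('caac'): parent n6 fail=10; on 'c' 10→1→0 → fail=4;  out ∅∪∅=∅
  n8('caacb'): parent n7 fail=4; on 'b' 4→0 → fail=14;  out ∅∪∅=∅
  n9('caacbc'): parent n8 fail=14; on 'c' 14→0 → fail=4;  out {1}∪∅={1}

Scan:
[0] read 'b'  n0⇒n14
[1] read 'd'  n14⇒n15  → match P6@[0:1]
[2] read 'a'  n15⇒n1 (via fail)
[3] read 'a'  n1⇒n10  → match P2@[2:3]
[4] read 'b'  n10⇒n13  → match P4@[2:4]
[5] read 'd'  n13⇒n3 (via fail)  → match P0@[3:5],P6@[4:5]
[6] read 'b'  n3⇒n16 (via fail)  → match P5@[4:6]
[7] read 'b'  n16⇒n14 (via fail)
[8] read 'a'  n14⇒n1 (via fail)
[9] read 'a'  n1⇒n10  → match P2@[8:9]
[10] read 'b'  n10⇒n13  → match P4@[8:10]
[11] read 'd'  n13⇒n3 (via fail)  → match P0@[9:11],P6@[10:11]
[12] read 'b'  n3⇒n16 (via fail)  → match P5@[10:12]
[13] read 'd'  n16⇒n15 (via fail)  → match P6@[12:13]
[14] read 'b'  n15⇒n16  → match P5@[12:14]
[15] read 'b'  n16⇒n14 (via fail)
[16] read 'd'  n14⇒n15  → match P6@[15:16]
[17] read 'b'  n15⇒n16  → match P5@[15:17]
[18] read 'a'  n16⇒n1 (via fail)
[19] read 'd'  n1⇒n11
[20] read 'c'  n11⇒n12  → match P3@[18:20]
[21] read 'a'  n12⇒n5 (via fail)
[22] read 'd'  n5⇒n11 (via fail)
[23] read 'c'  n11⇒n12  → match P3@[21:23]
[24] read 'c'  n12⇒n4 (via fail)
[25] read 'b'  n4⇒n14 (via fail)
[26] read 'a'  n14⇒n1 (via fail)
[27] read 'b'  n1⇒n2
[28] read 'd'  n2⇒n3  → match P0@[26:28],P6@[27:28]
[29] read 'b'  n3⇒n16 (via fail)  → match P5@[27:29]
[30] read 'd'  n16⇒n15 (via fail)  → match P6@[29:30]
[31] read 'b'  n15⇒n16  → match P5@[29:31]
[32] read 'a'  n16⇒n1 (via fail)
[33] read 'b'  n1⇒n2
[34] read 'a'  n2⇒n1 (via fail)
[35] read 'd'  n1⇒n11
[36] read 'c'  n11⇒n12  → match P3@[34:36]
[37] read 'a'  n12⇒n5 (via fail)
[38] read 'b'  n5⇒n2 (via fail)
[39] read 'd'  n2⇒n3  → match P0@[37:39],P6@[38:39]
[40] read 'a'  n3⇒n1 (via fail)
[41] read 'a'  n1⇒n10  → match P2@[40:41]
[42] read 'a'  n10⇒n10 (via fail)  → match P2@[41:42]
[43] read 'a'  n10⇒n10 (via fail)  → match P2@[42:43]
[44] read 'b'  n10⇒n13  → match P4@[42:44]
[45] read 'c'  n13⇒n4 (via fail)
[46] read 'a'  n4⇒n5
[47] read 'c'  n5⇒n4 (via fail)
[48] read 'a'  n4⇒n5

Result: [[1,6],[3,2],[4,4],[5,0],[5,6],[6,5],[9,2],[10,4],[11,0],[11,6],[12,5],[13,6],[14,5],[16,6],[17,5],[20,3],[23,3],[28,0],[28,6],[29,5],[30,6],[31,5],[36,3],[39,0],[39,6],[41,2],[42,2],[43,2],[44,4]]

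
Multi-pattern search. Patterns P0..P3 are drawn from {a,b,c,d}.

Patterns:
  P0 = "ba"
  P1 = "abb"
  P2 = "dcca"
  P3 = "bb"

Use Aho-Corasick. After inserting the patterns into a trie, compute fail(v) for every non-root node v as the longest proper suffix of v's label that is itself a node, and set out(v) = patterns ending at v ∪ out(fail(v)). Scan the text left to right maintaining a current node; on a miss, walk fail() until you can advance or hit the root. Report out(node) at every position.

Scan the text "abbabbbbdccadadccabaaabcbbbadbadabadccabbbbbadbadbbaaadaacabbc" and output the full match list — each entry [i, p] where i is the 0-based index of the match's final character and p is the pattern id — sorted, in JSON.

Construct AC machine:
Trie nodes:
  0='ε' goto a→3 b→1 d→6
  1='b' goto a→2 b→10
  2='ba' goto ·  [P0 ends]
  3='a' goto b→4
  4='ab' goto b→5
  5='abb' goto ·  [P1 ends]
  6='d' goto c→7
  7='dc' goto c→8
  8='dcc' goto a→9
  9='dcca' goto ·  [P2 ends]
  10='bb' goto ·  [P3 ends]

BFS fail/out derivation:
  n1('b'): parent n0 fail=0; on 'b' 0 → fail=0;  out ∅∪∅=∅
  n3('a'): parent n0 fail=0; on 'a' 0 → fail=0;  out ∅∪∅=∅
  n6('d'): parent n0 fail=0; on 'd' 0 → fail=0;  out ∅∪∅=∅
  n2('ba'): parent n1 fail=0; on 'a' 0 → fail=3;  out {0}∪∅={0}
  n4('ab'): parent n3 fail=0; on 'b' 0 → fail=1;  out ∅∪∅=∅
  n7('dc'): parent n6 fail=0; on 'c' 0 → fail=0;  out ∅∪∅=∅
  n10('bb'): parent n1 fail=0; on 'b' 0 → fail=1;  out {3}∪∅={3}
  n5('abb'): parent n4 fail=1; on 'b' 1 → fail=10;  out {1}∪{3}={1,3}
  n8('dcc'): parent n7 fail=0; on 'c' 0 → fail=0;  out ∅∪∅=∅
  n9('dcca'): parent n8 fail=0; on 'a' 0 → fail=3;  out {2}∪∅={2}

Scan:
pos 0 'a': at 3
pos 1 'b': at 4
pos 2 'b': at 5  → match P1@[0:2],P3@[1:2]
pos 3 'a': at 2 (fail-walked)  → match P0@[2:3]
pos 4 'b': at 4 (fail-walked)
pos 5 'b': at 5  → match P1@[3:5],P3@[4:5]
pos 6 'b': at 10 (fail-walked)  → match P3@[5:6]
pos 7 'b': at 10 (fail-walked)  → match P3@[6:7]
pos 8 'd': at 6 (fail-walked)
pos 9 'c': at 7
pos 10 'c': at 8
pos 11 'a': at 9  → match P2@[8:11]
pos 12 'd': at 6 (fail-walked)
pos 13 'a': at 3 (fail-walked)
pos 14 'd': at 6 (fail-walked)
pos 15 'c': at 7
pos 16 'c': at 8
pos 17 'a': at 9  → match P2@[14:17]
pos 18 'b': at 4 (fail-walked)
pos 19 'a': at 2 (fail-walked)  → match P0@[18:19]
pos 20 'a': at 3 (fail-walked)
pos 21 'a': at 3 (fail-walked)
pos 22 'b': at 4
pos 23 'c': at 0 (fail-walked)
pos 24 'b': at 1
pos 25 'b': at 10  → match P3@[24:25]
pos 26 'b': at 10 (fail-walked)  → match P3@[25:26]
pos 27 'a': at 2 (fail-walked)  → match P0@[26:27]
pos 28 'd': at 6 (fail-walked)
pos 29 'b': at 1 (fail-walked)
pos 30 'a': at 2  → match P0@[29:30]
pos 31 'd': at 6 (fail-walked)
pos 32 'a': at 3 (fail-walked)
pos 33 'b': at 4
pos 34 'a': at 2 (fail-walked)  → match P0@[33:34]
pos 35 'd': at 6 (fail-walked)
pos 36 'c': at 7
pos 37 'c': at 8
pos 38 'a': at 9  → match P2@[35:38]
pos 39 'b': at 4 (fail-walked)
pos 40 'b': at 5  → match P1@[38:40],P3@[39:40]
pos 41 'b': at 10 (fail-walked)  → match P3@[40:41]
pos 42 'b': at 10 (fail-walked)  → match P3@[41:42]
pos 43 'b': at 10 (fail-walked)  → match P3@[42:43]
pos 44 'a': at 2 (fail-walked)  → match P0@[43:44]
pos 45 'd': at 6 (fail-walked)
pos 46 'b': at 1 (fail-walked)
pos 47 'a': at 2  → match P0@[46:47]
pos 48 'd': at 6 (fail-walked)
pos 49 'b': at 1 (fail-walked)
pos 50 'b': at 10  → match P3@[49:50]
pos 51 'a': at 2 (fail-walked)  → match P0@[50:51]
pos 52 'a': at 3 (fail-walked)
pos 53 'a': at 3 (fail-walked)
pos 54 'd': at 6 (fail-walked)
pos 55 'a': at 3 (fail-walked)
pos 56 'a': at 3 (fail-walked)
pos 57 'c': at 0 (fail-walked)
pos 58 'a': at 3
pos 59 'b': at 4
pos 60 'b': at 5  → match P1@[58:60],P3@[59:60]
pos 61 'c': at 0 (fail-walked)

All matches (sorted): [[2,1],[2,3],[3,0],[5,1],[5,3],[6,3],[7,3],[11,2],[17,2],[19,0],[25,3],[26,3],[27,0],[30,0],[34,0],[38,2],[40,1],[40,3],[41,3],[42,3],[43,3],[44,0],[47,0],[50,3],[51,0],[60,1],[60,3]]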